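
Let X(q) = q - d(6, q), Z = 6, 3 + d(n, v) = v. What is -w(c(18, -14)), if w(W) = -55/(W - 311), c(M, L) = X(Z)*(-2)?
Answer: -55/317 ≈ -0.17350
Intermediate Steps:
d(n, v) = -3 + v
X(q) = 3 (X(q) = q - (-3 + q) = q + (3 - q) = 3)
c(M, L) = -6 (c(M, L) = 3*(-2) = -6)
w(W) = -55/(-311 + W)
-w(c(18, -14)) = -(-55)/(-311 - 6) = -(-55)/(-317) = -(-55)*(-1)/317 = -1*55/317 = -55/317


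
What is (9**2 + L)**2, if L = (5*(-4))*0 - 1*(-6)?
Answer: 7569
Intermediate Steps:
L = 6 (L = -20*0 + 6 = 0 + 6 = 6)
(9**2 + L)**2 = (9**2 + 6)**2 = (81 + 6)**2 = 87**2 = 7569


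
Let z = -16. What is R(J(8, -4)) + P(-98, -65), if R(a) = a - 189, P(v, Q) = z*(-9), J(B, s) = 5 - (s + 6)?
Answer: -42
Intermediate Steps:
J(B, s) = -1 - s (J(B, s) = 5 - (6 + s) = 5 + (-6 - s) = -1 - s)
P(v, Q) = 144 (P(v, Q) = -16*(-9) = 144)
R(a) = -189 + a
R(J(8, -4)) + P(-98, -65) = (-189 + (-1 - 1*(-4))) + 144 = (-189 + (-1 + 4)) + 144 = (-189 + 3) + 144 = -186 + 144 = -42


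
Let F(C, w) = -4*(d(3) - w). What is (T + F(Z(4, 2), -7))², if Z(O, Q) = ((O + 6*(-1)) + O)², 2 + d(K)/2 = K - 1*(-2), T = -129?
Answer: 32761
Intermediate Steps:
d(K) = 2*K (d(K) = -4 + 2*(K - 1*(-2)) = -4 + 2*(K + 2) = -4 + 2*(2 + K) = -4 + (4 + 2*K) = 2*K)
Z(O, Q) = (-6 + 2*O)² (Z(O, Q) = ((O - 6) + O)² = ((-6 + O) + O)² = (-6 + 2*O)²)
F(C, w) = -24 + 4*w (F(C, w) = -4*(2*3 - w) = -4*(6 - w) = -24 + 4*w)
(T + F(Z(4, 2), -7))² = (-129 + (-24 + 4*(-7)))² = (-129 + (-24 - 28))² = (-129 - 52)² = (-181)² = 32761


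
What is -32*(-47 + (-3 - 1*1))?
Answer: 1632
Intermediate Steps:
-32*(-47 + (-3 - 1*1)) = -32*(-47 + (-3 - 1)) = -32*(-47 - 4) = -32*(-51) = 1632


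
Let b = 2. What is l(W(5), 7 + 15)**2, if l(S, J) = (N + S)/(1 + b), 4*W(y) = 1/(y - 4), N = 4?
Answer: 289/144 ≈ 2.0069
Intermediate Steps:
W(y) = 1/(4*(-4 + y)) (W(y) = 1/(4*(y - 4)) = 1/(4*(-4 + y)))
l(S, J) = 4/3 + S/3 (l(S, J) = (4 + S)/(1 + 2) = (4 + S)/3 = (4 + S)*(1/3) = 4/3 + S/3)
l(W(5), 7 + 15)**2 = (4/3 + (1/(4*(-4 + 5)))/3)**2 = (4/3 + ((1/4)/1)/3)**2 = (4/3 + ((1/4)*1)/3)**2 = (4/3 + (1/3)*(1/4))**2 = (4/3 + 1/12)**2 = (17/12)**2 = 289/144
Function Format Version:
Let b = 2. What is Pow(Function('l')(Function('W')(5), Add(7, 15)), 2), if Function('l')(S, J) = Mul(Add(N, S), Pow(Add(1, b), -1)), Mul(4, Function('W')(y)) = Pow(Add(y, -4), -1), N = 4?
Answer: Rational(289, 144) ≈ 2.0069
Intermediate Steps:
Function('W')(y) = Mul(Rational(1, 4), Pow(Add(-4, y), -1)) (Function('W')(y) = Mul(Rational(1, 4), Pow(Add(y, -4), -1)) = Mul(Rational(1, 4), Pow(Add(-4, y), -1)))
Function('l')(S, J) = Add(Rational(4, 3), Mul(Rational(1, 3), S)) (Function('l')(S, J) = Mul(Add(4, S), Pow(Add(1, 2), -1)) = Mul(Add(4, S), Pow(3, -1)) = Mul(Add(4, S), Rational(1, 3)) = Add(Rational(4, 3), Mul(Rational(1, 3), S)))
Pow(Function('l')(Function('W')(5), Add(7, 15)), 2) = Pow(Add(Rational(4, 3), Mul(Rational(1, 3), Mul(Rational(1, 4), Pow(Add(-4, 5), -1)))), 2) = Pow(Add(Rational(4, 3), Mul(Rational(1, 3), Mul(Rational(1, 4), Pow(1, -1)))), 2) = Pow(Add(Rational(4, 3), Mul(Rational(1, 3), Mul(Rational(1, 4), 1))), 2) = Pow(Add(Rational(4, 3), Mul(Rational(1, 3), Rational(1, 4))), 2) = Pow(Add(Rational(4, 3), Rational(1, 12)), 2) = Pow(Rational(17, 12), 2) = Rational(289, 144)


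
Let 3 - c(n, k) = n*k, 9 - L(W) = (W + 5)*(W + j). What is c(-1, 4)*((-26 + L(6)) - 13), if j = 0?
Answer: -672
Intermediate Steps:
L(W) = 9 - W*(5 + W) (L(W) = 9 - (W + 5)*(W + 0) = 9 - (5 + W)*W = 9 - W*(5 + W))
c(n, k) = 3 - k*n (c(n, k) = 3 - n*k = 3 - k*n)
c(-1, 4)*((-26 + L(6)) - 13) = (3 - 1*4*(-1))*((-26 + (9 - 1*6² - 5*6)) - 13) = (3 + 4)*((-26 + (9 - 1*36 - 30)) - 13) = 7*((-26 + (9 - 36 - 30)) - 13) = 7*((-26 - 57) - 13) = 7*(-83 - 13) = 7*(-96) = -672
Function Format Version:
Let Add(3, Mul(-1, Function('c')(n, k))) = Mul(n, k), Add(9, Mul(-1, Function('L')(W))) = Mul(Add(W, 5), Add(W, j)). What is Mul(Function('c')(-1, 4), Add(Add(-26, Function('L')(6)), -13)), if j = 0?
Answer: -672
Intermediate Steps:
Function('L')(W) = Add(9, Mul(-1, W, Add(5, W))) (Function('L')(W) = Add(9, Mul(-1, Mul(Add(W, 5), Add(W, 0)))) = Add(9, Mul(-1, Mul(Add(5, W), W))) = Add(9, Mul(-1, Mul(W, Add(5, W)))) = Add(9, Mul(-1, W, Add(5, W))))
Function('c')(n, k) = Add(3, Mul(-1, k, n)) (Function('c')(n, k) = Add(3, Mul(-1, Mul(n, k))) = Add(3, Mul(-1, Mul(k, n))) = Add(3, Mul(-1, k, n)))
Mul(Function('c')(-1, 4), Add(Add(-26, Function('L')(6)), -13)) = Mul(Add(3, Mul(-1, 4, -1)), Add(Add(-26, Add(9, Mul(-1, Pow(6, 2)), Mul(-5, 6))), -13)) = Mul(Add(3, 4), Add(Add(-26, Add(9, Mul(-1, 36), -30)), -13)) = Mul(7, Add(Add(-26, Add(9, -36, -30)), -13)) = Mul(7, Add(Add(-26, -57), -13)) = Mul(7, Add(-83, -13)) = Mul(7, -96) = -672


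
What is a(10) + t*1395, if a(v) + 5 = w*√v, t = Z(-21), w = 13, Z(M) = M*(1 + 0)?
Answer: -29300 + 13*√10 ≈ -29259.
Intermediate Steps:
Z(M) = M (Z(M) = M*1 = M)
t = -21
a(v) = -5 + 13*√v
a(10) + t*1395 = (-5 + 13*√10) - 21*1395 = (-5 + 13*√10) - 29295 = -29300 + 13*√10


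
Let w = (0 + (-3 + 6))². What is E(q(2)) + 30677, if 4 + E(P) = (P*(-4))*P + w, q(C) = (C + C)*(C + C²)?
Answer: 28378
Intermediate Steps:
w = 9 (w = (0 + 3)² = 3² = 9)
q(C) = 2*C*(C + C²) (q(C) = (2*C)*(C + C²) = 2*C*(C + C²))
E(P) = 5 - 4*P² (E(P) = -4 + ((P*(-4))*P + 9) = -4 + ((-4*P)*P + 9) = -4 + (-4*P² + 9) = -4 + (9 - 4*P²) = 5 - 4*P²)
E(q(2)) + 30677 = (5 - 4*64*(1 + 2)²) + 30677 = (5 - 4*(2*4*3)²) + 30677 = (5 - 4*24²) + 30677 = (5 - 4*576) + 30677 = (5 - 2304) + 30677 = -2299 + 30677 = 28378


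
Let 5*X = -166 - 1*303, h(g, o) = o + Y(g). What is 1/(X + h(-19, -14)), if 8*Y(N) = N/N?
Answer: -40/4307 ≈ -0.0092872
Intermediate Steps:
Y(N) = 1/8 (Y(N) = (N/N)/8 = (1/8)*1 = 1/8)
h(g, o) = 1/8 + o (h(g, o) = o + 1/8 = 1/8 + o)
X = -469/5 (X = (-166 - 1*303)/5 = (-166 - 303)/5 = (1/5)*(-469) = -469/5 ≈ -93.800)
1/(X + h(-19, -14)) = 1/(-469/5 + (1/8 - 14)) = 1/(-469/5 - 111/8) = 1/(-4307/40) = -40/4307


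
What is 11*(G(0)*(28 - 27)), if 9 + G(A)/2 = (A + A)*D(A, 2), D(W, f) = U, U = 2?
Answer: -198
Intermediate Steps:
D(W, f) = 2
G(A) = -18 + 8*A (G(A) = -18 + 2*((A + A)*2) = -18 + 2*((2*A)*2) = -18 + 2*(4*A) = -18 + 8*A)
11*(G(0)*(28 - 27)) = 11*((-18 + 8*0)*(28 - 27)) = 11*((-18 + 0)*1) = 11*(-18*1) = 11*(-18) = -198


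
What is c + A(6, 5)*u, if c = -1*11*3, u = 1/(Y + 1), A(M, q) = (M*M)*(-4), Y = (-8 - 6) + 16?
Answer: -81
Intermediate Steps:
Y = 2 (Y = -14 + 16 = 2)
A(M, q) = -4*M² (A(M, q) = M²*(-4) = -4*M²)
u = ⅓ (u = 1/(2 + 1) = 1/3 = ⅓ ≈ 0.33333)
c = -33 (c = -11*3 = -33)
c + A(6, 5)*u = -33 - 4*6²*(⅓) = -33 - 4*36*(⅓) = -33 - 144*⅓ = -33 - 48 = -81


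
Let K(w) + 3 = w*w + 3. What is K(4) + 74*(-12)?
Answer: -872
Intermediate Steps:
K(w) = w**2 (K(w) = -3 + (w*w + 3) = -3 + (w**2 + 3) = -3 + (3 + w**2) = w**2)
K(4) + 74*(-12) = 4**2 + 74*(-12) = 16 - 888 = -872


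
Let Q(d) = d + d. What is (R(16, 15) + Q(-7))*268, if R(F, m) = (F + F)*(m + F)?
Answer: 262104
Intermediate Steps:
R(F, m) = 2*F*(F + m) (R(F, m) = (2*F)*(F + m) = 2*F*(F + m))
Q(d) = 2*d
(R(16, 15) + Q(-7))*268 = (2*16*(16 + 15) + 2*(-7))*268 = (2*16*31 - 14)*268 = (992 - 14)*268 = 978*268 = 262104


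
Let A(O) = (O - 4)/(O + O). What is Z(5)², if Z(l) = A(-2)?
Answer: 9/4 ≈ 2.2500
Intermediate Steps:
A(O) = (-4 + O)/(2*O) (A(O) = (-4 + O)/((2*O)) = (-4 + O)*(1/(2*O)) = (-4 + O)/(2*O))
Z(l) = 3/2 (Z(l) = (½)*(-4 - 2)/(-2) = (½)*(-½)*(-6) = 3/2)
Z(5)² = (3/2)² = 9/4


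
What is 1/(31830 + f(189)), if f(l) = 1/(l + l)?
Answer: 378/12031741 ≈ 3.1417e-5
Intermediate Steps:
f(l) = 1/(2*l)
1/(31830 + f(189)) = 1/(31830 + (½)/189) = 1/(31830 + (½)*(1/189)) = 1/(31830 + 1/378) = 1/(12031741/378) = 378/12031741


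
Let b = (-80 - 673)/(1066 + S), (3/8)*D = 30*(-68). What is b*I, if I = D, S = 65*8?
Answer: 2048160/793 ≈ 2582.8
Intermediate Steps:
S = 520
D = -5440 (D = 8*(30*(-68))/3 = (8/3)*(-2040) = -5440)
I = -5440
b = -753/1586 (b = (-80 - 673)/(1066 + 520) = -753/1586 ≈ -0.47478)
b*I = -753/1586*(-5440) = 2048160/793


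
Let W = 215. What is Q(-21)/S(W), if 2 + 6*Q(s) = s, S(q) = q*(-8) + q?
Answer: 23/9030 ≈ 0.0025471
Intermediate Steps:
S(q) = -7*q (S(q) = -8*q + q = -7*q)
Q(s) = -1/3 + s/6
Q(-21)/S(W) = (-1/3 + (1/6)*(-21))/((-7*215)) = (-1/3 - 7/2)/(-1505) = -23/6*(-1/1505) = 23/9030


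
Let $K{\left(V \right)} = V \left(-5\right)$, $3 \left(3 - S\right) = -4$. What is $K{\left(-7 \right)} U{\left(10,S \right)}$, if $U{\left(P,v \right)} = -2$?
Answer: $-70$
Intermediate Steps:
$S = \frac{13}{3}$ ($S = 3 - - \frac{4}{3} = 3 + \frac{4}{3} = \frac{13}{3} \approx 4.3333$)
$K{\left(V \right)} = - 5 V$
$K{\left(-7 \right)} U{\left(10,S \right)} = \left(-5\right) \left(-7\right) \left(-2\right) = 35 \left(-2\right) = -70$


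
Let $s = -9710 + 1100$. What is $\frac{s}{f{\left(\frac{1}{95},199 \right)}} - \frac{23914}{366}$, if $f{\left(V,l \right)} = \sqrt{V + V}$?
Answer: $- \frac{11957}{183} - 4305 \sqrt{190} \approx -59406.0$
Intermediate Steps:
$f{\left(V,l \right)} = \sqrt{2} \sqrt{V}$ ($f{\left(V,l \right)} = \sqrt{2 V} = \sqrt{2} \sqrt{V}$)
$s = -8610$
$\frac{s}{f{\left(\frac{1}{95},199 \right)}} - \frac{23914}{366} = - \frac{8610}{\sqrt{2} \sqrt{\frac{1}{95}}} - \frac{23914}{366} = - \frac{8610}{\sqrt{2} \sqrt{\frac{1}{95}}} - \frac{11957}{183} = - \frac{8610}{\sqrt{2} \frac{\sqrt{95}}{95}} - \frac{11957}{183} = - \frac{8610}{\frac{1}{95} \sqrt{190}} - \frac{11957}{183} = - 8610 \frac{\sqrt{190}}{2} - \frac{11957}{183} = - 4305 \sqrt{190} - \frac{11957}{183} = - \frac{11957}{183} - 4305 \sqrt{190}$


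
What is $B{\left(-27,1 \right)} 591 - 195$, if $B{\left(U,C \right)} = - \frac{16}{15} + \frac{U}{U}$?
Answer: $- \frac{1172}{5} \approx -234.4$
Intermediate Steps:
$B{\left(U,C \right)} = - \frac{1}{15}$ ($B{\left(U,C \right)} = \left(-16\right) \frac{1}{15} + 1 = - \frac{16}{15} + 1 = - \frac{1}{15}$)
$B{\left(-27,1 \right)} 591 - 195 = \left(- \frac{1}{15}\right) 591 - 195 = - \frac{197}{5} - 195 = - \frac{1172}{5}$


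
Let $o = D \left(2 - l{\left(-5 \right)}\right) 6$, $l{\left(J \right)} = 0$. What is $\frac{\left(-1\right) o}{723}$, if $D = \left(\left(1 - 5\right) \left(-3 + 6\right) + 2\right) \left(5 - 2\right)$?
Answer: $\frac{120}{241} \approx 0.49793$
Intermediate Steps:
$D = -30$ ($D = \left(\left(-4\right) 3 + 2\right) 3 = \left(-12 + 2\right) 3 = \left(-10\right) 3 = -30$)
$o = -360$ ($o = - 30 \left(2 - 0\right) 6 = - 30 \left(2 + 0\right) 6 = \left(-30\right) 2 \cdot 6 = \left(-60\right) 6 = -360$)
$\frac{\left(-1\right) o}{723} = \frac{\left(-1\right) \left(-360\right)}{723} = 360 \cdot \frac{1}{723} = \frac{120}{241}$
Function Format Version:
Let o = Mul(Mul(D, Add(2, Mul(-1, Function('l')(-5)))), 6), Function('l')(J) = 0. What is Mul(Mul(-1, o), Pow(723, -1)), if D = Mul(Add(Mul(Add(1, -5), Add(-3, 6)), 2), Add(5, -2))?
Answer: Rational(120, 241) ≈ 0.49793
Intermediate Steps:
D = -30 (D = Mul(Add(Mul(-4, 3), 2), 3) = Mul(Add(-12, 2), 3) = Mul(-10, 3) = -30)
o = -360 (o = Mul(Mul(-30, Add(2, Mul(-1, 0))), 6) = Mul(Mul(-30, Add(2, 0)), 6) = Mul(Mul(-30, 2), 6) = Mul(-60, 6) = -360)
Mul(Mul(-1, o), Pow(723, -1)) = Mul(Mul(-1, -360), Pow(723, -1)) = Mul(360, Rational(1, 723)) = Rational(120, 241)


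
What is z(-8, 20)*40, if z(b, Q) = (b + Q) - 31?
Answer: -760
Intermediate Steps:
z(b, Q) = -31 + Q + b (z(b, Q) = (Q + b) - 31 = -31 + Q + b)
z(-8, 20)*40 = (-31 + 20 - 8)*40 = -19*40 = -760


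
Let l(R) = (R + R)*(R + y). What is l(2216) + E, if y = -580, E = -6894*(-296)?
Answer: 9291376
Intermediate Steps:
E = 2040624
l(R) = 2*R*(-580 + R) (l(R) = (R + R)*(R - 580) = (2*R)*(-580 + R) = 2*R*(-580 + R))
l(2216) + E = 2*2216*(-580 + 2216) + 2040624 = 2*2216*1636 + 2040624 = 7250752 + 2040624 = 9291376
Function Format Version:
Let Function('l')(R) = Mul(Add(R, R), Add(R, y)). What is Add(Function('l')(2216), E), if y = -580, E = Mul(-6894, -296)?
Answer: 9291376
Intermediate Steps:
E = 2040624
Function('l')(R) = Mul(2, R, Add(-580, R)) (Function('l')(R) = Mul(Add(R, R), Add(R, -580)) = Mul(Mul(2, R), Add(-580, R)) = Mul(2, R, Add(-580, R)))
Add(Function('l')(2216), E) = Add(Mul(2, 2216, Add(-580, 2216)), 2040624) = Add(Mul(2, 2216, 1636), 2040624) = Add(7250752, 2040624) = 9291376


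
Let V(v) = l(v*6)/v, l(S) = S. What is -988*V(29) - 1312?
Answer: -7240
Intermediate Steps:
V(v) = 6 (V(v) = (v*6)/v = (6*v)/v = 6)
-988*V(29) - 1312 = -988*6 - 1312 = -5928 - 1312 = -7240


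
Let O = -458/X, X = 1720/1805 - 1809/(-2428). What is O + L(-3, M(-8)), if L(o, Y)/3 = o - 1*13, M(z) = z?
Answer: -472878152/1488281 ≈ -317.73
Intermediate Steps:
X = 1488281/876508 (X = 1720*(1/1805) - 1809*(-1/2428) = 344/361 + 1809/2428 = 1488281/876508 ≈ 1.6980)
L(o, Y) = -39 + 3*o (L(o, Y) = 3*(o - 1*13) = 3*(o - 13) = 3*(-13 + o) = -39 + 3*o)
O = -401440664/1488281 (O = -458/1488281/876508 = -458*876508/1488281 = -401440664/1488281 ≈ -269.73)
O + L(-3, M(-8)) = -401440664/1488281 + (-39 + 3*(-3)) = -401440664/1488281 + (-39 - 9) = -401440664/1488281 - 48 = -472878152/1488281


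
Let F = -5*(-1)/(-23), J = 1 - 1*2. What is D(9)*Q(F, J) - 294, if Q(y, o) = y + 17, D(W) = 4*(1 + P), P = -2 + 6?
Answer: 958/23 ≈ 41.652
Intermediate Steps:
P = 4
D(W) = 20 (D(W) = 4*(1 + 4) = 4*5 = 20)
J = -1 (J = 1 - 2 = -1)
F = -5/23 (F = 5*(-1/23) = -5/23 ≈ -0.21739)
Q(y, o) = 17 + y
D(9)*Q(F, J) - 294 = 20*(17 - 5/23) - 294 = 20*(386/23) - 294 = 7720/23 - 294 = 958/23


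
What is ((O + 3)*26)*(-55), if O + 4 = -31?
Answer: 45760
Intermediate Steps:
O = -35 (O = -4 - 31 = -35)
((O + 3)*26)*(-55) = ((-35 + 3)*26)*(-55) = -32*26*(-55) = -832*(-55) = 45760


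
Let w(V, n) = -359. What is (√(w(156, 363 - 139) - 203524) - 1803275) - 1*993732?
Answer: -2797007 + I*√203883 ≈ -2.797e+6 + 451.53*I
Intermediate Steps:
(√(w(156, 363 - 139) - 203524) - 1803275) - 1*993732 = (√(-359 - 203524) - 1803275) - 1*993732 = (√(-203883) - 1803275) - 993732 = (I*√203883 - 1803275) - 993732 = (-1803275 + I*√203883) - 993732 = -2797007 + I*√203883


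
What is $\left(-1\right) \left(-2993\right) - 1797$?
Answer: $1196$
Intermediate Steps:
$\left(-1\right) \left(-2993\right) - 1797 = 2993 - 1797 = 1196$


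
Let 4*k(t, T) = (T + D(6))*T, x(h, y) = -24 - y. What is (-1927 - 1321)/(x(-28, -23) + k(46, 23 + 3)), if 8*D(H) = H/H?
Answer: -51968/2701 ≈ -19.240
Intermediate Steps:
D(H) = ⅛ (D(H) = (H/H)/8 = (⅛)*1 = ⅛)
k(t, T) = T*(⅛ + T)/4 (k(t, T) = ((T + ⅛)*T)/4 = ((⅛ + T)*T)/4 = (T*(⅛ + T))/4 = T*(⅛ + T)/4)
(-1927 - 1321)/(x(-28, -23) + k(46, 23 + 3)) = (-1927 - 1321)/((-24 - 1*(-23)) + (23 + 3)*(1 + 8*(23 + 3))/32) = -3248/((-24 + 23) + (1/32)*26*(1 + 8*26)) = -3248/(-1 + (1/32)*26*(1 + 208)) = -3248/(-1 + (1/32)*26*209) = -3248/(-1 + 2717/16) = -3248/2701/16 = -3248*16/2701 = -51968/2701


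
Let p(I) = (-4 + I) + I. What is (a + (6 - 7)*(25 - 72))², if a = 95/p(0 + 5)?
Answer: 142129/36 ≈ 3948.0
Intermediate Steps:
p(I) = -4 + 2*I
a = 95/6 (a = 95/(-4 + 2*(0 + 5)) = 95/(-4 + 2*5) = 95/(-4 + 10) = 95/6 ≈ 15.833)
(a + (6 - 7)*(25 - 72))² = (95/6 + (6 - 7)*(25 - 72))² = (95/6 - 1*(-47))² = (95/6 + 47)² = (377/6)² = 142129/36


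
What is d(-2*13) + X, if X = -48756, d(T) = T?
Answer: -48782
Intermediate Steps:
d(-2*13) + X = -2*13 - 48756 = -26 - 48756 = -48782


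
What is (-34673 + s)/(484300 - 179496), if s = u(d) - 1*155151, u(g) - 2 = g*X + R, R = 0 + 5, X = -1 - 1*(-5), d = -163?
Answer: -190469/304804 ≈ -0.62489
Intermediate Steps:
X = 4 (X = -1 + 5 = 4)
R = 5
u(g) = 7 + 4*g (u(g) = 2 + (g*4 + 5) = 2 + (4*g + 5) = 2 + (5 + 4*g) = 7 + 4*g)
s = -155796 (s = (7 + 4*(-163)) - 1*155151 = (7 - 652) - 155151 = -645 - 155151 = -155796)
(-34673 + s)/(484300 - 179496) = (-34673 - 155796)/(484300 - 179496) = -190469/304804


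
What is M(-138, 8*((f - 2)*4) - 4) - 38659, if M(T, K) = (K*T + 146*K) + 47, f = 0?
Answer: -39156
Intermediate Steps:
M(T, K) = 47 + 146*K + K*T (M(T, K) = (146*K + K*T) + 47 = 47 + 146*K + K*T)
M(-138, 8*((f - 2)*4) - 4) - 38659 = (47 + 146*(8*((0 - 2)*4) - 4) + (8*((0 - 2)*4) - 4)*(-138)) - 38659 = (47 + 146*(8*(-2*4) - 4) + (8*(-2*4) - 4)*(-138)) - 38659 = (47 + 146*(8*(-8) - 4) + (8*(-8) - 4)*(-138)) - 38659 = (47 + 146*(-64 - 4) + (-64 - 4)*(-138)) - 38659 = (47 + 146*(-68) - 68*(-138)) - 38659 = (47 - 9928 + 9384) - 38659 = -497 - 38659 = -39156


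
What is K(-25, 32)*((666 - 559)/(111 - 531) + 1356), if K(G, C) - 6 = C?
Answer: 10818847/210 ≈ 51518.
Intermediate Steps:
K(G, C) = 6 + C
K(-25, 32)*((666 - 559)/(111 - 531) + 1356) = (6 + 32)*((666 - 559)/(111 - 531) + 1356) = 38*(107/(-420) + 1356) = 38*(107*(-1/420) + 1356) = 38*(-107/420 + 1356) = 38*(569413/420) = 10818847/210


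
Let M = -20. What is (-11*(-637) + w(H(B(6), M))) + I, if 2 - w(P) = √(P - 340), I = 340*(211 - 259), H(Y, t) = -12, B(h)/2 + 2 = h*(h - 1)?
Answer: -9311 - 4*I*√22 ≈ -9311.0 - 18.762*I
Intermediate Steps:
B(h) = -4 + 2*h*(-1 + h) (B(h) = -4 + 2*(h*(h - 1)) = -4 + 2*(h*(-1 + h)) = -4 + 2*h*(-1 + h))
I = -16320 (I = 340*(-48) = -16320)
w(P) = 2 - √(-340 + P) (w(P) = 2 - √(P - 340) = 2 - √(-340 + P))
(-11*(-637) + w(H(B(6), M))) + I = (-11*(-637) + (2 - √(-340 - 12))) - 16320 = (7007 + (2 - √(-352))) - 16320 = (7007 + (2 - 4*I*√22)) - 16320 = (7009 - 4*I*√22) - 16320 = -9311 - 4*I*√22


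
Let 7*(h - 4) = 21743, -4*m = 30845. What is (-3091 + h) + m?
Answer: -215379/28 ≈ -7692.1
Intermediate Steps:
m = -30845/4 (m = -1/4*30845 = -30845/4 ≈ -7711.3)
h = 21771/7 (h = 4 + (1/7)*21743 = 4 + 21743/7 = 21771/7 ≈ 3110.1)
(-3091 + h) + m = (-3091 + 21771/7) - 30845/4 = 134/7 - 30845/4 = -215379/28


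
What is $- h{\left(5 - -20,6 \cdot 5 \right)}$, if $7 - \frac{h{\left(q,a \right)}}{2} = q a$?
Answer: $1486$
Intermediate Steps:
$h{\left(q,a \right)} = 14 - 2 a q$ ($h{\left(q,a \right)} = 14 - 2 q a = 14 - 2 a q$)
$- h{\left(5 - -20,6 \cdot 5 \right)} = - (14 - 2 \cdot 6 \cdot 5 \left(5 - -20\right)) = - (14 - 60 \left(5 + 20\right)) = - (14 - 60 \cdot 25) = - (14 - 1500) = \left(-1\right) \left(-1486\right) = 1486$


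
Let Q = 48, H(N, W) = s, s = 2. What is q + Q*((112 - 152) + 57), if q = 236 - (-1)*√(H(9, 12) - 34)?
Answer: 1052 + 4*I*√2 ≈ 1052.0 + 5.6569*I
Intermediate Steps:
H(N, W) = 2
q = 236 + 4*I*√2 (q = 236 - (-1)*√(2 - 34) = 236 - (-1)*√(-32) = 236 - (-1)*4*I*√2 = 236 - (-4)*I*√2 = 236 + 4*I*√2 ≈ 236.0 + 5.6569*I)
q + Q*((112 - 152) + 57) = (236 + 4*I*√2) + 48*((112 - 152) + 57) = (236 + 4*I*√2) + 48*(-40 + 57) = (236 + 4*I*√2) + 48*17 = (236 + 4*I*√2) + 816 = 1052 + 4*I*√2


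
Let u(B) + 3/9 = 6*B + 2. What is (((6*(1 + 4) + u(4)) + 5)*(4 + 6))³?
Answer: 6028568000/27 ≈ 2.2328e+8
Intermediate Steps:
u(B) = 5/3 + 6*B (u(B) = -⅓ + (6*B + 2) = -⅓ + (2 + 6*B) = 5/3 + 6*B)
(((6*(1 + 4) + u(4)) + 5)*(4 + 6))³ = (((6*(1 + 4) + (5/3 + 6*4)) + 5)*(4 + 6))³ = (((6*5 + (5/3 + 24)) + 5)*10)³ = (((30 + 77/3) + 5)*10)³ = ((167/3 + 5)*10)³ = ((182/3)*10)³ = (1820/3)³ = 6028568000/27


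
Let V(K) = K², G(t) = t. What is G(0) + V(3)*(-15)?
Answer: -135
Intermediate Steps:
G(0) + V(3)*(-15) = 0 + 3²*(-15) = 0 + 9*(-15) = 0 - 135 = -135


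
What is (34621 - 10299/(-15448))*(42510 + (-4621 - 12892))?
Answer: 13369283168479/15448 ≈ 8.6544e+8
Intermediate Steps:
(34621 - 10299/(-15448))*(42510 + (-4621 - 12892)) = (34621 - 10299*(-1/15448))*(42510 - 17513) = (34621 + 10299/15448)*24997 = (534835507/15448)*24997 = 13369283168479/15448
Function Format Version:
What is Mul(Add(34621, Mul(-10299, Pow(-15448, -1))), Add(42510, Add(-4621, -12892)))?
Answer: Rational(13369283168479, 15448) ≈ 8.6544e+8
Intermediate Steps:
Mul(Add(34621, Mul(-10299, Pow(-15448, -1))), Add(42510, Add(-4621, -12892))) = Mul(Add(34621, Mul(-10299, Rational(-1, 15448))), Add(42510, -17513)) = Mul(Add(34621, Rational(10299, 15448)), 24997) = Mul(Rational(534835507, 15448), 24997) = Rational(13369283168479, 15448)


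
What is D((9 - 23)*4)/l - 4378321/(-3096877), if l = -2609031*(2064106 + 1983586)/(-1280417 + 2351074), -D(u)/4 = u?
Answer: 11559188056252568189/8176184125037837601 ≈ 1.4138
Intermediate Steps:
D(u) = -4*u
l = -10560553906452/1070657 (l = -2609031/(1070657/4047692) = -2609031/(1070657*(1/4047692)) = -2609031/1070657/4047692 = -2609031*4047692/1070657 = -10560553906452/1070657 ≈ -9.8636e+6)
D((9 - 23)*4)/l - 4378321/(-3096877) = (-4*(9 - 23)*4)/(-10560553906452/1070657) - 4378321/(-3096877) = -(-56)*4*(-1070657/10560553906452) - 4378321*(-1/3096877) = -4*(-56)*(-1070657/10560553906452) + 4378321/3096877 = 224*(-1070657/10560553906452) + 4378321/3096877 = -59956792/2640138476613 + 4378321/3096877 = 11559188056252568189/8176184125037837601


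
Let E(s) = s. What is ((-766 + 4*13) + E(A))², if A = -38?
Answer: 565504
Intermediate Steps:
((-766 + 4*13) + E(A))² = ((-766 + 4*13) - 38)² = ((-766 + 52) - 38)² = (-714 - 38)² = (-752)² = 565504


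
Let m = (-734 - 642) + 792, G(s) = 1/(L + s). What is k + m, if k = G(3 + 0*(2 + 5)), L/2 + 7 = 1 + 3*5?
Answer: -12263/21 ≈ -583.95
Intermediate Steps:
L = 18 (L = -14 + 2*(1 + 3*5) = -14 + 2*(1 + 15) = -14 + 2*16 = -14 + 32 = 18)
G(s) = 1/(18 + s)
m = -584 (m = -1376 + 792 = -584)
k = 1/21 (k = 1/(18 + (3 + 0*(2 + 5))) = 1/(18 + (3 + 0*7)) = 1/(18 + (3 + 0)) = 1/(18 + 3) = 1/21 ≈ 0.047619)
k + m = 1/21 - 584 = -12263/21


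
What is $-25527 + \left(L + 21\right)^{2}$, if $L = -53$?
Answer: $-24503$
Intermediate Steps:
$-25527 + \left(L + 21\right)^{2} = -25527 + \left(-53 + 21\right)^{2} = -25527 + \left(-32\right)^{2} = -25527 + 1024 = -24503$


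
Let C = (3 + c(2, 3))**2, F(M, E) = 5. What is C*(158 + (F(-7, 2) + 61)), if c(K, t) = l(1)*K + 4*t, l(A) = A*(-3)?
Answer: 18144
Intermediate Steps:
l(A) = -3*A
c(K, t) = -3*K + 4*t (c(K, t) = (-3*1)*K + 4*t = -3*K + 4*t)
C = 81 (C = (3 + (-3*2 + 4*3))**2 = (3 + (-6 + 12))**2 = (3 + 6)**2 = 9**2 = 81)
C*(158 + (F(-7, 2) + 61)) = 81*(158 + (5 + 61)) = 81*(158 + 66) = 81*224 = 18144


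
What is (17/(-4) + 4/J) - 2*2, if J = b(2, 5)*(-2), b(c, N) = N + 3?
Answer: -17/2 ≈ -8.5000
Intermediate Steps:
b(c, N) = 3 + N
J = -16 (J = (3 + 5)*(-2) = 8*(-2) = -16)
(17/(-4) + 4/J) - 2*2 = (17/(-4) + 4/(-16)) - 2*2 = (17*(-¼) + 4*(-1/16)) - 4 = (-17/4 - ¼) - 4 = -9/2 - 4 = -17/2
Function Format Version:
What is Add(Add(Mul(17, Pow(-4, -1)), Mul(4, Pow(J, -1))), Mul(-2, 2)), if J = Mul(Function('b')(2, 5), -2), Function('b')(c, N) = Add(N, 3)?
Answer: Rational(-17, 2) ≈ -8.5000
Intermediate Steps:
Function('b')(c, N) = Add(3, N)
J = -16 (J = Mul(Add(3, 5), -2) = Mul(8, -2) = -16)
Add(Add(Mul(17, Pow(-4, -1)), Mul(4, Pow(J, -1))), Mul(-2, 2)) = Add(Add(Mul(17, Pow(-4, -1)), Mul(4, Pow(-16, -1))), Mul(-2, 2)) = Add(Add(Mul(17, Rational(-1, 4)), Mul(4, Rational(-1, 16))), -4) = Add(Add(Rational(-17, 4), Rational(-1, 4)), -4) = Add(Rational(-9, 2), -4) = Rational(-17, 2)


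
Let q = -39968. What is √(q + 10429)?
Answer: I*√29539 ≈ 171.87*I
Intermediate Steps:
√(q + 10429) = √(-39968 + 10429) = √(-29539) = I*√29539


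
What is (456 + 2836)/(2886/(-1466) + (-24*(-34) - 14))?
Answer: 2413036/586423 ≈ 4.1148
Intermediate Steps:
(456 + 2836)/(2886/(-1466) + (-24*(-34) - 14)) = 3292/(2886*(-1/1466) + (816 - 14)) = 3292/(-1443/733 + 802) = 3292/(586423/733) = 3292*(733/586423) = 2413036/586423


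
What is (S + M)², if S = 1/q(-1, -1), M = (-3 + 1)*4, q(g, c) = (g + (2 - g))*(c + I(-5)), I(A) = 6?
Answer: 6241/100 ≈ 62.410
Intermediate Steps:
q(g, c) = 12 + 2*c (q(g, c) = (g + (2 - g))*(c + 6) = 2*(6 + c) = 12 + 2*c)
M = -8 (M = -2*4 = -8)
S = ⅒ (S = 1/(12 + 2*(-1)) = 1/(12 - 2) = 1/10 = ⅒ ≈ 0.10000)
(S + M)² = (⅒ - 8)² = (-79/10)² = 6241/100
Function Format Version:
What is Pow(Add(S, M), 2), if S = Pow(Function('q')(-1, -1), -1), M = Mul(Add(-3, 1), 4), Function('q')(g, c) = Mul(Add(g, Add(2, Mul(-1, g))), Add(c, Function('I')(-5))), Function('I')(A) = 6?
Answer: Rational(6241, 100) ≈ 62.410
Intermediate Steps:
Function('q')(g, c) = Add(12, Mul(2, c)) (Function('q')(g, c) = Mul(Add(g, Add(2, Mul(-1, g))), Add(c, 6)) = Mul(2, Add(6, c)) = Add(12, Mul(2, c)))
M = -8 (M = Mul(-2, 4) = -8)
S = Rational(1, 10) (S = Pow(Add(12, Mul(2, -1)), -1) = Pow(Add(12, -2), -1) = Pow(10, -1) = Rational(1, 10) ≈ 0.10000)
Pow(Add(S, M), 2) = Pow(Add(Rational(1, 10), -8), 2) = Pow(Rational(-79, 10), 2) = Rational(6241, 100)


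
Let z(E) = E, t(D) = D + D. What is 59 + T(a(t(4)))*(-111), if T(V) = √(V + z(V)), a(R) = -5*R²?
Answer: 59 - 888*I*√10 ≈ 59.0 - 2808.1*I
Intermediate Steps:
t(D) = 2*D
T(V) = √2*√V (T(V) = √(V + V) = √(2*V) = √2*√V)
59 + T(a(t(4)))*(-111) = 59 + (√2*√(-5*(2*4)²))*(-111) = 59 + (√2*√(-5*8²))*(-111) = 59 + (√2*√(-5*64))*(-111) = 59 + (√2*√(-320))*(-111) = 59 + (√2*(8*I*√5))*(-111) = 59 + (8*I*√10)*(-111) = 59 - 888*I*√10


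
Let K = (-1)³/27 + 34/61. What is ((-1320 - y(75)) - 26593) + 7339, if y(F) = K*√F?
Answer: -20574 - 4285*√3/1647 ≈ -20579.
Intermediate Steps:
K = 857/1647 (K = -1*1/27 + 34*(1/61) = -1/27 + 34/61 = 857/1647 ≈ 0.52034)
y(F) = 857*√F/1647
((-1320 - y(75)) - 26593) + 7339 = ((-1320 - 857*√75/1647) - 26593) + 7339 = ((-1320 - 857*5*√3/1647) - 26593) + 7339 = ((-1320 - 4285*√3/1647) - 26593) + 7339 = (-27913 - 4285*√3/1647) + 7339 = -20574 - 4285*√3/1647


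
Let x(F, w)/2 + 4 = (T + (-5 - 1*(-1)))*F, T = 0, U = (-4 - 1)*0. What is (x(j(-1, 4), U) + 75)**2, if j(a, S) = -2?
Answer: 6889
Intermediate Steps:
U = 0 (U = -5*0 = 0)
x(F, w) = -8 - 8*F (x(F, w) = -8 + 2*((0 + (-5 - 1*(-1)))*F) = -8 + 2*((0 + (-5 + 1))*F) = -8 + 2*((0 - 4)*F) = -8 + 2*(-4*F) = -8 - 8*F)
(x(j(-1, 4), U) + 75)**2 = ((-8 - 8*(-2)) + 75)**2 = ((-8 + 16) + 75)**2 = (8 + 75)**2 = 83**2 = 6889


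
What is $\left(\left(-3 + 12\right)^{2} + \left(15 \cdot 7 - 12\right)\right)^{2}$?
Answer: $30276$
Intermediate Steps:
$\left(\left(-3 + 12\right)^{2} + \left(15 \cdot 7 - 12\right)\right)^{2} = \left(9^{2} + \left(105 - 12\right)\right)^{2} = \left(81 + 93\right)^{2} = 174^{2} = 30276$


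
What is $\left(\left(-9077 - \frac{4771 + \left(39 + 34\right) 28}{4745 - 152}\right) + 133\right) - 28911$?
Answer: $- \frac{173874830}{4593} \approx -37857.0$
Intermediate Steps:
$\left(\left(-9077 - \frac{4771 + \left(39 + 34\right) 28}{4745 - 152}\right) + 133\right) - 28911 = \left(\left(-9077 - \frac{4771 + 73 \cdot 28}{4593}\right) + 133\right) - 28911 = \left(\left(-9077 - \left(4771 + 2044\right) \frac{1}{4593}\right) + 133\right) - 28911 = \left(\left(-9077 - 6815 \cdot \frac{1}{4593}\right) + 133\right) - 28911 = \left(\left(-9077 - \frac{6815}{4593}\right) + 133\right) - 28911 = \left(- \frac{41697476}{4593} + 133\right) - 28911 = - \frac{41086607}{4593} - 28911 = - \frac{173874830}{4593}$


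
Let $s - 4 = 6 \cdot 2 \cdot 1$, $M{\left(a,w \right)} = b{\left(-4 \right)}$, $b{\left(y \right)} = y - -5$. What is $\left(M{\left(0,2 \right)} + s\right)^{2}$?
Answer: $289$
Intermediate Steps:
$b{\left(y \right)} = 5 + y$ ($b{\left(y \right)} = y + 5 = 5 + y$)
$M{\left(a,w \right)} = 1$ ($M{\left(a,w \right)} = 5 - 4 = 1$)
$s = 16$ ($s = 4 + 6 \cdot 2 \cdot 1 = 4 + 12 \cdot 1 = 4 + 12 = 16$)
$\left(M{\left(0,2 \right)} + s\right)^{2} = \left(1 + 16\right)^{2} = 17^{2} = 289$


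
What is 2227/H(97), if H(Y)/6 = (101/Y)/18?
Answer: 648057/101 ≈ 6416.4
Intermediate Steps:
H(Y) = 101/(3*Y) (H(Y) = 6*((101/Y)/18) = 6*((101/Y)*(1/18)) = 6*(101/(18*Y)) = 101/(3*Y))
2227/H(97) = 2227/(((101/3)/97)) = 2227/(((101/3)*(1/97))) = 2227/(101/291) = 2227*(291/101) = 648057/101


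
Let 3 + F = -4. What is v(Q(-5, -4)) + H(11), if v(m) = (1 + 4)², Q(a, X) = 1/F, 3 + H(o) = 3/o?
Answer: 245/11 ≈ 22.273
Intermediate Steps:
F = -7 (F = -3 - 4 = -7)
H(o) = -3 + 3/o
Q(a, X) = -⅐ (Q(a, X) = 1/(-7) = -⅐)
v(m) = 25 (v(m) = 5² = 25)
v(Q(-5, -4)) + H(11) = 25 + (-3 + 3/11) = 25 - 30/11 = 245/11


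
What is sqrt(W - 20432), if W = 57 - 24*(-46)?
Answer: I*sqrt(19271) ≈ 138.82*I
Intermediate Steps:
W = 1161 (W = 57 + 1104 = 1161)
sqrt(W - 20432) = sqrt(1161 - 20432) = sqrt(-19271) = I*sqrt(19271)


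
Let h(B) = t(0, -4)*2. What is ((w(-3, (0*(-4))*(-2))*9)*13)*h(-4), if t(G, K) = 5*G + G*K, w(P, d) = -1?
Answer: 0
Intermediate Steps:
h(B) = 0 (h(B) = (0*(5 - 4))*2 = (0*1)*2 = 0*2 = 0)
((w(-3, (0*(-4))*(-2))*9)*13)*h(-4) = (-1*9*13)*0 = -9*13*0 = -117*0 = 0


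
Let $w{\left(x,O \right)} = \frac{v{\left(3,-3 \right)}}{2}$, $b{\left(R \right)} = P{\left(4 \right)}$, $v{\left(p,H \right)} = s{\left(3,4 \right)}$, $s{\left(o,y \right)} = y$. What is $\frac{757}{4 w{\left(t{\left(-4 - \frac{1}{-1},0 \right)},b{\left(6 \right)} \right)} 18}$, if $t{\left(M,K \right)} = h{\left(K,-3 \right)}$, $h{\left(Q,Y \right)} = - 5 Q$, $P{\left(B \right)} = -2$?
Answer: $\frac{757}{144} \approx 5.2569$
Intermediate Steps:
$v{\left(p,H \right)} = 4$
$b{\left(R \right)} = -2$
$t{\left(M,K \right)} = - 5 K$
$w{\left(x,O \right)} = 2$ ($w{\left(x,O \right)} = \frac{4}{2} = 4 \cdot \frac{1}{2} = 2$)
$\frac{757}{4 w{\left(t{\left(-4 - \frac{1}{-1},0 \right)},b{\left(6 \right)} \right)} 18} = \frac{757}{4 \cdot 2 \cdot 18} = \frac{757}{8 \cdot 18} = \frac{757}{144}$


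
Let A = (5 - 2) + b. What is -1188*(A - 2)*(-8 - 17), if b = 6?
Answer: 207900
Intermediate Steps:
A = 9 (A = (5 - 2) + 6 = 3 + 6 = 9)
-1188*(A - 2)*(-8 - 17) = -1188*(9 - 2)*(-8 - 17) = -8316*(-25) = -1188*(-175) = 207900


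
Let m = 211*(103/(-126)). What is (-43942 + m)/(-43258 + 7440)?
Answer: 5558425/4513068 ≈ 1.2316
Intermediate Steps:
m = -21733/126 (m = 211*(103*(-1/126)) = 211*(-103/126) = -21733/126 ≈ -172.48)
(-43942 + m)/(-43258 + 7440) = (-43942 - 21733/126)/(-43258 + 7440) = -5558425/126/(-35818) = -5558425/126*(-1/35818) = 5558425/4513068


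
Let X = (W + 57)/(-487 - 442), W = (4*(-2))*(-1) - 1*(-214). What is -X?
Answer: 279/929 ≈ 0.30032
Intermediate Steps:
W = 222 (W = -8*(-1) + 214 = 8 + 214 = 222)
X = -279/929 (X = (222 + 57)/(-487 - 442) = 279/(-929) = 279*(-1/929) = -279/929 ≈ -0.30032)
-X = -1*(-279/929) = 279/929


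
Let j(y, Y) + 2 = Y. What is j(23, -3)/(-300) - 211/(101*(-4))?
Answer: 1633/3030 ≈ 0.53894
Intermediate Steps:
j(y, Y) = -2 + Y
j(23, -3)/(-300) - 211/(101*(-4)) = (-2 - 3)/(-300) - 211/(101*(-4)) = -5*(-1/300) - 211/(-404) = 1/60 - 211*(-1/404) = 1/60 + 211/404 = 1633/3030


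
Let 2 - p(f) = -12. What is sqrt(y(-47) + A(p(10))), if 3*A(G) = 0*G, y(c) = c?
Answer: I*sqrt(47) ≈ 6.8557*I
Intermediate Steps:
p(f) = 14 (p(f) = 2 - 1*(-12) = 2 + 12 = 14)
A(G) = 0 (A(G) = (0*G)/3 = (1/3)*0 = 0)
sqrt(y(-47) + A(p(10))) = sqrt(-47 + 0) = sqrt(-47) = I*sqrt(47)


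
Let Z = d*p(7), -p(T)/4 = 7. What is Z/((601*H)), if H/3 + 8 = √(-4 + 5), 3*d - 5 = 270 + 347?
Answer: 2488/5409 ≈ 0.45997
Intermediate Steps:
d = 622/3 (d = 5/3 + (270 + 347)/3 = 5/3 + (⅓)*617 = 5/3 + 617/3 = 622/3 ≈ 207.33)
H = -21 (H = -24 + 3*√(-4 + 5) = -24 + 3*√1 = -24 + 3*1 = -24 + 3 = -21)
p(T) = -28 (p(T) = -4*7 = -28)
Z = -17416/3 (Z = (622/3)*(-28) = -17416/3 ≈ -5805.3)
Z/((601*H)) = -17416/(3*(601*(-21))) = -17416/3/(-12621) = -17416/3*(-1/12621) = 2488/5409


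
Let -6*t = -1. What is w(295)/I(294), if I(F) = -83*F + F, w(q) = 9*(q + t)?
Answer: -253/2296 ≈ -0.11019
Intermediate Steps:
t = ⅙ (t = -⅙*(-1) = ⅙ ≈ 0.16667)
w(q) = 3/2 + 9*q (w(q) = 9*(q + ⅙) = 9*(⅙ + q) = 3/2 + 9*q)
I(F) = -82*F
w(295)/I(294) = (3/2 + 9*295)/((-82*294)) = (3/2 + 2655)/(-24108) = (5313/2)*(-1/24108) = -253/2296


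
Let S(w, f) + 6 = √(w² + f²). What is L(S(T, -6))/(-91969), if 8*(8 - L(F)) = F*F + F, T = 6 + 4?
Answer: 51/367876 - 11*√34/367876 ≈ -3.5720e-5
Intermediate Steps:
T = 10
S(w, f) = -6 + √(f² + w²) (S(w, f) = -6 + √(w² + f²) = -6 + √(f² + w²))
L(F) = 8 - F/8 - F²/8 (L(F) = 8 - (F*F + F)/8 = 8 - (F² + F)/8 = 8 - (F + F²)/8 = 8 + (-F/8 - F²/8) = 8 - F/8 - F²/8)
L(S(T, -6))/(-91969) = (8 - (-6 + √((-6)² + 10²))/8 - (-6 + √((-6)² + 10²))²/8)/(-91969) = (8 - (-6 + √(36 + 100))/8 - (-6 + √(36 + 100))²/8)*(-1/91969) = (8 - (-6 + √136)/8 - (-6 + √136)²/8)*(-1/91969) = (8 - (-6 + 2*√34)/8 - (-6 + 2*√34)²/8)*(-1/91969) = (8 + (¾ - √34/4) - (-6 + 2*√34)²/8)*(-1/91969) = (35/4 - √34/4 - (-6 + 2*√34)²/8)*(-1/91969) = -35/367876 + √34/367876 + (-6 + 2*√34)²/735752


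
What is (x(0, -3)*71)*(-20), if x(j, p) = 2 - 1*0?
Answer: -2840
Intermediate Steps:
x(j, p) = 2 (x(j, p) = 2 + 0 = 2)
(x(0, -3)*71)*(-20) = (2*71)*(-20) = 142*(-20) = -2840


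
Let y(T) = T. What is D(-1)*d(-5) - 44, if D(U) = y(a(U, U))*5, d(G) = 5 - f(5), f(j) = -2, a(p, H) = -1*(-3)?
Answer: 61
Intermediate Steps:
a(p, H) = 3
d(G) = 7 (d(G) = 5 - 1*(-2) = 5 + 2 = 7)
D(U) = 15 (D(U) = 3*5 = 15)
D(-1)*d(-5) - 44 = 15*7 - 44 = 105 - 44 = 61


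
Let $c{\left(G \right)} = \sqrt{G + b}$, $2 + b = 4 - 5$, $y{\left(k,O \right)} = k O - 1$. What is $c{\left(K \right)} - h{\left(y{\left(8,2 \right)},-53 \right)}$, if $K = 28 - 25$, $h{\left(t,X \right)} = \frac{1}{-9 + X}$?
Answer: $\frac{1}{62} \approx 0.016129$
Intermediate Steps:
$y{\left(k,O \right)} = -1 + O k$ ($y{\left(k,O \right)} = O k - 1 = -1 + O k$)
$b = -3$ ($b = -2 + \left(4 - 5\right) = -2 - 1 = -3$)
$K = 3$ ($K = 28 - 25 = 3$)
$c{\left(G \right)} = \sqrt{-3 + G}$ ($c{\left(G \right)} = \sqrt{G - 3} = \sqrt{-3 + G}$)
$c{\left(K \right)} - h{\left(y{\left(8,2 \right)},-53 \right)} = \sqrt{-3 + 3} - \frac{1}{-9 - 53} = \sqrt{0} - \frac{1}{-62} = 0 - - \frac{1}{62} = 0 + \frac{1}{62} = \frac{1}{62}$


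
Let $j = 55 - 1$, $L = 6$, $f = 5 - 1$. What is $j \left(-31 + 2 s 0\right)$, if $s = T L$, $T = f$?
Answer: $-1674$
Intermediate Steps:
$f = 4$ ($f = 5 - 1 = 4$)
$T = 4$
$j = 54$
$s = 24$ ($s = 4 \cdot 6 = 24$)
$j \left(-31 + 2 s 0\right) = 54 \left(-31 + 2 \cdot 24 \cdot 0\right) = 54 \left(-31 + 48 \cdot 0\right) = 54 \left(-31 + 0\right) = 54 \left(-31\right) = -1674$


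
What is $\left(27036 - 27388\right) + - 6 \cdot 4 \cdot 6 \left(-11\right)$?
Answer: $1232$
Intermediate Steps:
$\left(27036 - 27388\right) + - 6 \cdot 4 \cdot 6 \left(-11\right) = -352 + \left(-6\right) 24 \left(-11\right) = -352 - -1584 = -352 + 1584 = 1232$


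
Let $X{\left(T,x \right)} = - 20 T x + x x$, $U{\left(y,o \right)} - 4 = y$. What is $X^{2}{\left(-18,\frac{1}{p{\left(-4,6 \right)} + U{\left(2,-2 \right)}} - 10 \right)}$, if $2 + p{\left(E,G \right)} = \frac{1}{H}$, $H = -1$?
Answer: $\frac{928969441}{81} \approx 1.1469 \cdot 10^{7}$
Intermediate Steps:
$U{\left(y,o \right)} = 4 + y$
$p{\left(E,G \right)} = -3$ ($p{\left(E,G \right)} = -2 + \frac{1}{-1} = -2 - 1 = -3$)
$X{\left(T,x \right)} = x^{2} - 20 T x$ ($X{\left(T,x \right)} = - 20 T x + x^{2} = x^{2} - 20 T x$)
$X^{2}{\left(-18,\frac{1}{p{\left(-4,6 \right)} + U{\left(2,-2 \right)}} - 10 \right)} = \left(\left(\frac{1}{-3 + \left(4 + 2\right)} - 10\right) \left(\left(\frac{1}{-3 + \left(4 + 2\right)} - 10\right) - -360\right)\right)^{2} = \left(\left(\frac{1}{-3 + 6} - 10\right) \left(\left(\frac{1}{-3 + 6} - 10\right) + 360\right)\right)^{2} = \left(\left(\frac{1}{3} - 10\right) \left(\left(\frac{1}{3} - 10\right) + 360\right)\right)^{2} = \left(- \frac{29 \left(- \frac{29}{3} + 360\right)}{3}\right)^{2} = \left(\left(- \frac{29}{3}\right) \frac{1051}{3}\right)^{2} = \left(- \frac{30479}{9}\right)^{2} = \frac{928969441}{81}$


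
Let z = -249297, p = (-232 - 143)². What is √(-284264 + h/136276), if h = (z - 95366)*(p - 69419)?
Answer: I*√2155901121004498/68138 ≈ 681.44*I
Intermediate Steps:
p = 140625 (p = (-375)² = 140625)
h = -24542073578 (h = (-249297 - 95366)*(140625 - 69419) = -344663*71206 = -24542073578)
√(-284264 + h/136276) = √(-284264 - 24542073578/136276) = √(-284264 - 24542073578*1/136276) = √(-284264 - 12271036789/68138) = √(-31640217221/68138) = I*√2155901121004498/68138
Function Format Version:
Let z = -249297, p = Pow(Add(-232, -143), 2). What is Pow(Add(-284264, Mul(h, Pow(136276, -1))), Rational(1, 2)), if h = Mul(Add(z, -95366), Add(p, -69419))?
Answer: Mul(Rational(1, 68138), I, Pow(2155901121004498, Rational(1, 2))) ≈ Mul(681.44, I)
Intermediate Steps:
p = 140625 (p = Pow(-375, 2) = 140625)
h = -24542073578 (h = Mul(Add(-249297, -95366), Add(140625, -69419)) = Mul(-344663, 71206) = -24542073578)
Pow(Add(-284264, Mul(h, Pow(136276, -1))), Rational(1, 2)) = Pow(Add(-284264, Mul(-24542073578, Pow(136276, -1))), Rational(1, 2)) = Pow(Add(-284264, Mul(-24542073578, Rational(1, 136276))), Rational(1, 2)) = Pow(Add(-284264, Rational(-12271036789, 68138)), Rational(1, 2)) = Pow(Rational(-31640217221, 68138), Rational(1, 2)) = Mul(Rational(1, 68138), I, Pow(2155901121004498, Rational(1, 2)))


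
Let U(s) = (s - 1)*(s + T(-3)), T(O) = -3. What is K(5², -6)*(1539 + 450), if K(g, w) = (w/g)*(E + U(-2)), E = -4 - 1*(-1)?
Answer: -143208/25 ≈ -5728.3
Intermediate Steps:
E = -3 (E = -4 + 1 = -3)
U(s) = (-1 + s)*(-3 + s) (U(s) = (s - 1)*(s - 3) = (-1 + s)*(-3 + s))
K(g, w) = 12*w/g (K(g, w) = (w/g)*(-3 + (3 + (-2)² - 4*(-2))) = (w/g)*(-3 + (3 + 4 + 8)) = (w/g)*(-3 + 15) = (w/g)*12 = 12*w/g)
K(5², -6)*(1539 + 450) = (12*(-6)/5²)*(1539 + 450) = (12*(-6)/25)*1989 = (12*(-6)*(1/25))*1989 = -72/25*1989 = -143208/25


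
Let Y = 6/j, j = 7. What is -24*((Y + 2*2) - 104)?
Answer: 16656/7 ≈ 2379.4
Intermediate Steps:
Y = 6/7 ≈ 0.85714
-24*((Y + 2*2) - 104) = -24*((6/7 + 2*2) - 104) = -24*((6/7 + 4) - 104) = -24*(34/7 - 104) = -24*(-694/7) = 16656/7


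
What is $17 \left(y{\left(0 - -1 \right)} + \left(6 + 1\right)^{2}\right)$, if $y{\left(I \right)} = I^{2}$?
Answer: $850$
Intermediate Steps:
$17 \left(y{\left(0 - -1 \right)} + \left(6 + 1\right)^{2}\right) = 17 \left(\left(0 - -1\right)^{2} + \left(6 + 1\right)^{2}\right) = 17 \left(\left(0 + 1\right)^{2} + 7^{2}\right) = 17 \left(1^{2} + 49\right) = 17 \left(1 + 49\right) = 17 \cdot 50 = 850$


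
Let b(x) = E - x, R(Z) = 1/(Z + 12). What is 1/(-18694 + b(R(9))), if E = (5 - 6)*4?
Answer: -21/392659 ≈ -5.3482e-5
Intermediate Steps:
R(Z) = 1/(12 + Z)
E = -4 (E = -1*4 = -4)
b(x) = -4 - x
1/(-18694 + b(R(9))) = 1/(-18694 + (-4 - 1/(12 + 9))) = 1/(-18694 + (-4 - 1/21)) = 1/(-18694 - 85/21) = 1/(-392659/21) = -21/392659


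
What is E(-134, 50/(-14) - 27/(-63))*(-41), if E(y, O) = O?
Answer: 902/7 ≈ 128.86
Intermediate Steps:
E(-134, 50/(-14) - 27/(-63))*(-41) = (50/(-14) - 27/(-63))*(-41) = (50*(-1/14) - 27*(-1/63))*(-41) = (-25/7 + 3/7)*(-41) = -22/7*(-41) = 902/7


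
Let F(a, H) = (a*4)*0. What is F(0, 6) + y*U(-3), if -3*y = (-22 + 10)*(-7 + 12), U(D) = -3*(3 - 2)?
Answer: -60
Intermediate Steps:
U(D) = -3 (U(D) = -3*1 = -3)
F(a, H) = 0 (F(a, H) = (4*a)*0 = 0)
y = 20 (y = -(-22 + 10)*(-7 + 12)/3 = -(-4)*5 = -1/3*(-60) = 20)
F(0, 6) + y*U(-3) = 0 + 20*(-3) = 0 - 60 = -60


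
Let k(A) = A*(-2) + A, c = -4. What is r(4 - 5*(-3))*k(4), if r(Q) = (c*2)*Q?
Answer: 608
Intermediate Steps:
k(A) = -A (k(A) = -2*A + A = -A)
r(Q) = -8*Q (r(Q) = (-4*2)*Q = -8*Q)
r(4 - 5*(-3))*k(4) = (-8*(4 - 5*(-3)))*(-1*4) = -8*(4 + 15)*(-4) = -8*19*(-4) = -152*(-4) = 608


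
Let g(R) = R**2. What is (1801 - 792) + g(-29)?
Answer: 1850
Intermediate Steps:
(1801 - 792) + g(-29) = (1801 - 792) + (-29)**2 = 1009 + 841 = 1850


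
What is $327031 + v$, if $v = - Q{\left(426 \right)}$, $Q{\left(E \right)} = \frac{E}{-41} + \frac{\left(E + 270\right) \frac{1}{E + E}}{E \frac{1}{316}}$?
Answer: $\frac{202779349007}{620043} \approx 3.2704 \cdot 10^{5}$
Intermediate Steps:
$Q{\left(E \right)} = - \frac{E}{41} + \frac{158 \left(270 + E\right)}{E^{2}}$ ($Q{\left(E \right)} = E \left(- \frac{1}{41}\right) + \frac{\left(270 + E\right) \frac{1}{2 E}}{E \frac{1}{316}} = - \frac{E}{41} + \frac{\left(270 + E\right) \frac{1}{2 E}}{\frac{1}{316} E} = - \frac{E}{41} + \frac{270 + E}{2 E} \frac{316}{E} = - \frac{E}{41} + \frac{158 \left(270 + E\right)}{E^{2}}$)
$v = \frac{6066674}{620043}$ ($v = - (\frac{158}{426} + \frac{42660}{181476} - \frac{426}{41}) = - (158 \cdot \frac{1}{426} + 42660 \cdot \frac{1}{181476} - \frac{426}{41}) = - (\frac{79}{213} + \frac{1185}{5041} - \frac{426}{41}) = \left(-1\right) \left(- \frac{6066674}{620043}\right) = \frac{6066674}{620043} \approx 9.7843$)
$327031 + v = 327031 + \frac{6066674}{620043} = \frac{202779349007}{620043}$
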